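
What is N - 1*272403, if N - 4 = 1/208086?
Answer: -56682418313/208086 ≈ -2.7240e+5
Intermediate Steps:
N = 832345/208086 (N = 4 + 1/208086 = 832345/208086 ≈ 4.0000)
N - 1*272403 = 832345/208086 - 1*272403 = 832345/208086 - 272403 = -56682418313/208086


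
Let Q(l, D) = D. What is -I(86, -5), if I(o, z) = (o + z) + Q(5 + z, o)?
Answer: -167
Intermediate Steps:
I(o, z) = z + 2*o (I(o, z) = (o + z) + o = z + 2*o)
-I(86, -5) = -(-5 + 2*86) = -(-5 + 172) = -1*167 = -167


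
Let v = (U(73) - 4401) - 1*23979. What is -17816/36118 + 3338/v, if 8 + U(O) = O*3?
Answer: -311210394/508703971 ≈ -0.61177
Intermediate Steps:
U(O) = -8 + 3*O (U(O) = -8 + O*3 = -8 + 3*O)
v = -28169 (v = ((-8 + 3*73) - 4401) - 1*23979 = ((-8 + 219) - 4401) - 23979 = (211 - 4401) - 23979 = -4190 - 23979 = -28169)
-17816/36118 + 3338/v = -17816/36118 + 3338/(-28169) = -17816*1/36118 + 3338*(-1/28169) = -8908/18059 - 3338/28169 = -311210394/508703971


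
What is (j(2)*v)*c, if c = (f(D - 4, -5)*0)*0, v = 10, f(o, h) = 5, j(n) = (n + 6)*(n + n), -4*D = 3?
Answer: 0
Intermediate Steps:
D = -3/4 (D = -1/4*3 = -3/4 ≈ -0.75000)
j(n) = 2*n*(6 + n) (j(n) = (6 + n)*(2*n) = 2*n*(6 + n))
c = 0 (c = (5*0)*0 = 0*0 = 0)
(j(2)*v)*c = ((2*2*(6 + 2))*10)*0 = ((2*2*8)*10)*0 = (32*10)*0 = 320*0 = 0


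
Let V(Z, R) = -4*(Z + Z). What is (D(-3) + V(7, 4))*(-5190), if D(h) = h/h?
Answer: 285450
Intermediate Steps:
V(Z, R) = -8*Z
D(h) = 1
(D(-3) + V(7, 4))*(-5190) = (1 - 8*7)*(-5190) = (1 - 56)*(-5190) = -55*(-5190) = 285450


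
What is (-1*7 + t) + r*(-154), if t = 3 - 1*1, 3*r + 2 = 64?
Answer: -9563/3 ≈ -3187.7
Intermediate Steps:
r = 62/3 (r = -⅔ + (⅓)*64 = -⅔ + 64/3 = 62/3 ≈ 20.667)
t = 2 (t = 3 - 1 = 2)
(-1*7 + t) + r*(-154) = (-1*7 + 2) + (62/3)*(-154) = (-7 + 2) - 9548/3 = -5 - 9548/3 = -9563/3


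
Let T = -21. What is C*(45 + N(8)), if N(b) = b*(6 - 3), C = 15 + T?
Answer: -414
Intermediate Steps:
C = -6 (C = 15 - 21 = -6)
N(b) = 3*b (N(b) = b*3 = 3*b)
C*(45 + N(8)) = -6*(45 + 3*8) = -6*(45 + 24) = -6*69 = -414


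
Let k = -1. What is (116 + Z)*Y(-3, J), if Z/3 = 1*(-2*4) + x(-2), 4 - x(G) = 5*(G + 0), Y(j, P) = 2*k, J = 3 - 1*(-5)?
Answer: -268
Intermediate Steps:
J = 8 (J = 3 + 5 = 8)
Y(j, P) = -2 (Y(j, P) = 2*(-1) = -2)
x(G) = 4 - 5*G (x(G) = 4 - 5*(G + 0) = 4 - 5*G)
Z = 18 (Z = 3*(1*(-2*4) + (4 - 5*(-2))) = 3*(1*(-8) + (4 + 10)) = 3*(-8 + 14) = 3*6 = 18)
(116 + Z)*Y(-3, J) = (116 + 18)*(-2) = 134*(-2) = -268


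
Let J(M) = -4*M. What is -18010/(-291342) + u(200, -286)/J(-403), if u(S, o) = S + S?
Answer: 18196115/58705413 ≈ 0.30996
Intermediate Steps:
u(S, o) = 2*S
-18010/(-291342) + u(200, -286)/J(-403) = -18010/(-291342) + (2*200)/((-4*(-403))) = -18010*(-1/291342) + 400/1612 = 9005/145671 + 400*(1/1612) = 9005/145671 + 100/403 = 18196115/58705413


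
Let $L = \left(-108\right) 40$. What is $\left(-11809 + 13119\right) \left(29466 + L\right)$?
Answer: $32941260$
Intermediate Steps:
$L = -4320$
$\left(-11809 + 13119\right) \left(29466 + L\right) = \left(-11809 + 13119\right) \left(29466 - 4320\right) = 1310 \cdot 25146 = 32941260$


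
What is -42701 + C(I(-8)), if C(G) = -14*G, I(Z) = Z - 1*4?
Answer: -42533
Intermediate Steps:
I(Z) = -4 + Z (I(Z) = Z - 4 = -4 + Z)
-42701 + C(I(-8)) = -42701 - 14*(-4 - 8) = -42701 - 14*(-12) = -42701 + 168 = -42533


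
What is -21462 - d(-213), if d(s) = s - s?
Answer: -21462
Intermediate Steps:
d(s) = 0
-21462 - d(-213) = -21462 - 1*0 = -21462 + 0 = -21462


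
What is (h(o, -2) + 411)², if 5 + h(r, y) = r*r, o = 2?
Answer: 168100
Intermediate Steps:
h(r, y) = -5 + r² (h(r, y) = -5 + r*r = -5 + r²)
(h(o, -2) + 411)² = ((-5 + 2²) + 411)² = ((-5 + 4) + 411)² = (-1 + 411)² = 410² = 168100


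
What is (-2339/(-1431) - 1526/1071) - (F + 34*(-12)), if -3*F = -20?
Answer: 9768337/24327 ≈ 401.54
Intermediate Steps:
F = 20/3 (F = -⅓*(-20) = 20/3 ≈ 6.6667)
(-2339/(-1431) - 1526/1071) - (F + 34*(-12)) = (-2339/(-1431) - 1526/1071) - (20/3 + 34*(-12)) = (-2339*(-1/1431) - 1526*1/1071) - (20/3 - 408) = (2339/1431 - 218/153) - 1*(-1204/3) = 5101/24327 + 1204/3 = 9768337/24327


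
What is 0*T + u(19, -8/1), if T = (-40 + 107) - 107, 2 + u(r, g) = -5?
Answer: -7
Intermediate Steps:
u(r, g) = -7 (u(r, g) = -2 - 5 = -7)
T = -40 (T = 67 - 107 = -40)
0*T + u(19, -8/1) = 0*(-40) - 7 = 0 - 7 = -7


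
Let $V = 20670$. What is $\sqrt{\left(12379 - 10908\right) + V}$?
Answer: $\sqrt{22141} \approx 148.8$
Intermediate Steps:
$\sqrt{\left(12379 - 10908\right) + V} = \sqrt{\left(12379 - 10908\right) + 20670} = \sqrt{1471 + 20670} = \sqrt{22141}$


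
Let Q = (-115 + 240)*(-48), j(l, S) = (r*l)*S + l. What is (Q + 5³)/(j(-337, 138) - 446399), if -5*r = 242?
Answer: -29375/9020772 ≈ -0.0032564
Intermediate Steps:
r = -242/5 (r = -⅕*242 = -242/5 ≈ -48.400)
j(l, S) = l - 242*S*l/5 (j(l, S) = (-242*l/5)*S + l = -242*S*l/5 + l = l - 242*S*l/5)
Q = -6000 (Q = 125*(-48) = -6000)
(Q + 5³)/(j(-337, 138) - 446399) = (-6000 + 5³)/((⅕)*(-337)*(5 - 242*138) - 446399) = (-6000 + 125)/((⅕)*(-337)*(5 - 33396) - 446399) = -5875/((⅕)*(-337)*(-33391) - 446399) = -5875/(11252767/5 - 446399) = -5875/9020772/5 = -5875*5/9020772 = -29375/9020772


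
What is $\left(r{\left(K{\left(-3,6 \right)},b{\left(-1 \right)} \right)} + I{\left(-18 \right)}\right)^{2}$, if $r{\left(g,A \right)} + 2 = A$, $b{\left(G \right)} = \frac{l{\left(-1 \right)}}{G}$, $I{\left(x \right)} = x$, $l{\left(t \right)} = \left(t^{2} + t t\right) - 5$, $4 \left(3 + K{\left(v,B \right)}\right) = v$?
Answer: $289$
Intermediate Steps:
$K{\left(v,B \right)} = -3 + \frac{v}{4}$
$l{\left(t \right)} = -5 + 2 t^{2}$ ($l{\left(t \right)} = \left(t^{2} + t^{2}\right) - 5 = 2 t^{2} - 5 = -5 + 2 t^{2}$)
$b{\left(G \right)} = - \frac{3}{G}$ ($b{\left(G \right)} = \frac{-5 + 2 \left(-1\right)^{2}}{G} = \frac{-5 + 2 \cdot 1}{G} = \frac{-5 + 2}{G} = - \frac{3}{G}$)
$r{\left(g,A \right)} = -2 + A$
$\left(r{\left(K{\left(-3,6 \right)},b{\left(-1 \right)} \right)} + I{\left(-18 \right)}\right)^{2} = \left(\left(-2 - \frac{3}{-1}\right) - 18\right)^{2} = \left(\left(-2 - -3\right) - 18\right)^{2} = \left(\left(-2 + 3\right) - 18\right)^{2} = \left(1 - 18\right)^{2} = \left(-17\right)^{2} = 289$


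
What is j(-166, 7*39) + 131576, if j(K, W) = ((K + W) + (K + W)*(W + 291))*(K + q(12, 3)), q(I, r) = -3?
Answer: -10085319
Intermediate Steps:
j(K, W) = (-3 + K)*(K + W + (291 + W)*(K + W)) (j(K, W) = ((K + W) + (K + W)*(W + 291))*(K - 3) = ((K + W) + (K + W)*(291 + W))*(-3 + K) = ((K + W) + (291 + W)*(K + W))*(-3 + K) = (K + W + (291 + W)*(K + W))*(-3 + K) = (-3 + K)*(K + W + (291 + W)*(K + W)))
j(-166, 7*39) + 131576 = (-876*(-166) - 6132*39 - 3*(7*39)² + 292*(-166)² - 166*(7*39)² + (7*39)*(-166)² + 289*(-166)*(7*39)) + 131576 = (145416 - 876*273 - 3*273² + 292*27556 - 166*273² + 273*27556 + 289*(-166)*273) + 131576 = (145416 - 239148 - 3*74529 + 8046352 - 166*74529 + 7522788 - 13096902) + 131576 = (145416 - 239148 - 223587 + 8046352 - 12371814 + 7522788 - 13096902) + 131576 = -10216895 + 131576 = -10085319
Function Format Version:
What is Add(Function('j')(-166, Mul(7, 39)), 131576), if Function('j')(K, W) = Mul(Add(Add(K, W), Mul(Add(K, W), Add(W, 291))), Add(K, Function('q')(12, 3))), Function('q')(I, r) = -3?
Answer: -10085319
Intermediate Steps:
Function('j')(K, W) = Mul(Add(-3, K), Add(K, W, Mul(Add(291, W), Add(K, W)))) (Function('j')(K, W) = Mul(Add(Add(K, W), Mul(Add(K, W), Add(W, 291))), Add(K, -3)) = Mul(Add(Add(K, W), Mul(Add(K, W), Add(291, W))), Add(-3, K)) = Mul(Add(Add(K, W), Mul(Add(291, W), Add(K, W))), Add(-3, K)) = Mul(Add(K, W, Mul(Add(291, W), Add(K, W))), Add(-3, K)) = Mul(Add(-3, K), Add(K, W, Mul(Add(291, W), Add(K, W)))))
Add(Function('j')(-166, Mul(7, 39)), 131576) = Add(Add(Mul(-876, -166), Mul(-876, Mul(7, 39)), Mul(-3, Pow(Mul(7, 39), 2)), Mul(292, Pow(-166, 2)), Mul(-166, Pow(Mul(7, 39), 2)), Mul(Mul(7, 39), Pow(-166, 2)), Mul(289, -166, Mul(7, 39))), 131576) = Add(Add(145416, Mul(-876, 273), Mul(-3, Pow(273, 2)), Mul(292, 27556), Mul(-166, Pow(273, 2)), Mul(273, 27556), Mul(289, -166, 273)), 131576) = Add(Add(145416, -239148, Mul(-3, 74529), 8046352, Mul(-166, 74529), 7522788, -13096902), 131576) = Add(Add(145416, -239148, -223587, 8046352, -12371814, 7522788, -13096902), 131576) = Add(-10216895, 131576) = -10085319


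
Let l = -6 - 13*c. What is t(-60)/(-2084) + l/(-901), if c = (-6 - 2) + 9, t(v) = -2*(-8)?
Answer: 6295/469421 ≈ 0.013410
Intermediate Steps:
t(v) = 16
c = 1 (c = -8 + 9 = 1)
l = -19 (l = -6 - 13*1 = -6 - 13 = -19)
t(-60)/(-2084) + l/(-901) = 16/(-2084) - 19/(-901) = 16*(-1/2084) - 19*(-1/901) = -4/521 + 19/901 = 6295/469421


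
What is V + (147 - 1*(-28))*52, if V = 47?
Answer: 9147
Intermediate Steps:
V + (147 - 1*(-28))*52 = 47 + (147 - 1*(-28))*52 = 47 + (147 + 28)*52 = 47 + 175*52 = 47 + 9100 = 9147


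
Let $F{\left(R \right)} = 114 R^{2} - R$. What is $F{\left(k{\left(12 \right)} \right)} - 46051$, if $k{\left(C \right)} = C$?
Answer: $-29647$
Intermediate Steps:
$F{\left(R \right)} = - R + 114 R^{2}$
$F{\left(k{\left(12 \right)} \right)} - 46051 = 12 \left(-1 + 114 \cdot 12\right) - 46051 = 12 \left(-1 + 1368\right) - 46051 = 12 \cdot 1367 - 46051 = 16404 - 46051 = -29647$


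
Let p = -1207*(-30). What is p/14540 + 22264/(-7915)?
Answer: -3711641/11508410 ≈ -0.32252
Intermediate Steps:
p = 36210
p/14540 + 22264/(-7915) = 36210/14540 + 22264/(-7915) = 36210*(1/14540) + 22264*(-1/7915) = 3621/1454 - 22264/7915 = -3711641/11508410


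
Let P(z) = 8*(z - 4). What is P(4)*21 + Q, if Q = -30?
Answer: -30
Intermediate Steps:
P(z) = -32 + 8*z (P(z) = 8*(-4 + z) = -32 + 8*z)
P(4)*21 + Q = (-32 + 8*4)*21 - 30 = (-32 + 32)*21 - 30 = 0*21 - 30 = 0 - 30 = -30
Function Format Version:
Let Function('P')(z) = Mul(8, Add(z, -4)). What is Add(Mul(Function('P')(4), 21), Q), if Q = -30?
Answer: -30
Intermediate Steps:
Function('P')(z) = Add(-32, Mul(8, z)) (Function('P')(z) = Mul(8, Add(-4, z)) = Add(-32, Mul(8, z)))
Add(Mul(Function('P')(4), 21), Q) = Add(Mul(Add(-32, Mul(8, 4)), 21), -30) = Add(Mul(Add(-32, 32), 21), -30) = Add(Mul(0, 21), -30) = Add(0, -30) = -30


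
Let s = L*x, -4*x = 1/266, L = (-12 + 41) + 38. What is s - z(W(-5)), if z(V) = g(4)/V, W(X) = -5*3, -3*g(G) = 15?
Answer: -1265/3192 ≈ -0.39630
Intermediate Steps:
g(G) = -5 (g(G) = -1/3*15 = -5)
W(X) = -15
L = 67 (L = 29 + 38 = 67)
z(V) = -5/V
x = -1/1064 (x = -1/4/266 = -1/4*1/266 = -1/1064 ≈ -0.00093985)
s = -67/1064 (s = 67*(-1/1064) = -67/1064 ≈ -0.062970)
s - z(W(-5)) = -67/1064 - (-5)/(-15) = -67/1064 - (-5)*(-1)/15 = -67/1064 - 1*1/3 = -67/1064 - 1/3 = -1265/3192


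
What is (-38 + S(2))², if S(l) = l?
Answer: 1296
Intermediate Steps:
(-38 + S(2))² = (-38 + 2)² = (-36)² = 1296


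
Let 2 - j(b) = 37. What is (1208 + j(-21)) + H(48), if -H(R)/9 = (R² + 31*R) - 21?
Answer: -32766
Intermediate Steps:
H(R) = 189 - 279*R - 9*R² (H(R) = -9*((R² + 31*R) - 21) = -9*(-21 + R² + 31*R) = 189 - 279*R - 9*R²)
j(b) = -35 (j(b) = 2 - 1*37 = 2 - 37 = -35)
(1208 + j(-21)) + H(48) = (1208 - 35) + (189 - 279*48 - 9*48²) = 1173 + (189 - 13392 - 9*2304) = 1173 + (189 - 13392 - 20736) = 1173 - 33939 = -32766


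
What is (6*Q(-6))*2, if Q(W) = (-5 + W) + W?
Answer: -204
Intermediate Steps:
Q(W) = -5 + 2*W
(6*Q(-6))*2 = (6*(-5 + 2*(-6)))*2 = (6*(-5 - 12))*2 = (6*(-17))*2 = -102*2 = -204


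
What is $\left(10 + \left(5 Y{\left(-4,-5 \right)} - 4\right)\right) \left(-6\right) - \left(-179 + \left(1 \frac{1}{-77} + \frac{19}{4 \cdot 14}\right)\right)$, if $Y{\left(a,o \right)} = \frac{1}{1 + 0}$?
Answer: $\frac{69407}{616} \approx 112.67$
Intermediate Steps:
$Y{\left(a,o \right)} = 1$ ($Y{\left(a,o \right)} = 1^{-1} = 1$)
$\left(10 + \left(5 Y{\left(-4,-5 \right)} - 4\right)\right) \left(-6\right) - \left(-179 + \left(1 \frac{1}{-77} + \frac{19}{4 \cdot 14}\right)\right) = \left(10 + \left(5 \cdot 1 - 4\right)\right) \left(-6\right) - \left(-179 + \left(1 \frac{1}{-77} + \frac{19}{4 \cdot 14}\right)\right) = \left(10 + \left(5 - 4\right)\right) \left(-6\right) - \left(-179 + \left(1 \left(- \frac{1}{77}\right) + \frac{19}{56}\right)\right) = \left(10 + 1\right) \left(-6\right) - \left(-179 + \left(- \frac{1}{77} + 19 \cdot \frac{1}{56}\right)\right) = 11 \left(-6\right) - \left(-179 + \left(- \frac{1}{77} + \frac{19}{56}\right)\right) = -66 - \left(-179 + \frac{201}{616}\right) = -66 - - \frac{110063}{616} = -66 + \frac{110063}{616} = \frac{69407}{616}$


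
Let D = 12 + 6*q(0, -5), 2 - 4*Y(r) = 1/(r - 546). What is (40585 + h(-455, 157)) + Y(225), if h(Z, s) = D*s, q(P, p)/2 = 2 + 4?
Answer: 69045175/1284 ≈ 53774.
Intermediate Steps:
q(P, p) = 12 (q(P, p) = 2*(2 + 4) = 2*6 = 12)
Y(r) = ½ - 1/(4*(-546 + r)) (Y(r) = ½ - 1/(4*(r - 546)) = ½ - 1/(4*(-546 + r)))
D = 84 (D = 12 + 6*12 = 12 + 72 = 84)
h(Z, s) = 84*s
(40585 + h(-455, 157)) + Y(225) = (40585 + 84*157) + (-1093 + 2*225)/(4*(-546 + 225)) = (40585 + 13188) + (¼)*(-1093 + 450)/(-321) = 53773 + (¼)*(-1/321)*(-643) = 53773 + 643/1284 = 69045175/1284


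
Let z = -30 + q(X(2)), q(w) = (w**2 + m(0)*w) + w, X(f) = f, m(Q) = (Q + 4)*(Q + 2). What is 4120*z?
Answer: -32960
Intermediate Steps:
m(Q) = (2 + Q)*(4 + Q) (m(Q) = (4 + Q)*(2 + Q) = (2 + Q)*(4 + Q))
q(w) = w**2 + 9*w (q(w) = (w**2 + (8 + 0**2 + 6*0)*w) + w = (w**2 + (8 + 0 + 0)*w) + w = (w**2 + 8*w) + w = w**2 + 9*w)
z = -8 (z = -30 + 2*(9 + 2) = -30 + 2*11 = -30 + 22 = -8)
4120*z = 4120*(-8) = -32960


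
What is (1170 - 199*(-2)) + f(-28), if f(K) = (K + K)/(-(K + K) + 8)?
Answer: 12537/8 ≈ 1567.1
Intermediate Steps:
f(K) = 2*K/(8 - 2*K) (f(K) = (2*K)/(-2*K + 8) = (2*K)/(8 - 2*K) = 2*K/(8 - 2*K))
(1170 - 199*(-2)) + f(-28) = (1170 - 199*(-2)) - 1*(-28)/(-4 - 28) = (1170 + 398) - 1*(-28)/(-32) = 1568 - 1*(-28)*(-1/32) = 1568 - 7/8 = 12537/8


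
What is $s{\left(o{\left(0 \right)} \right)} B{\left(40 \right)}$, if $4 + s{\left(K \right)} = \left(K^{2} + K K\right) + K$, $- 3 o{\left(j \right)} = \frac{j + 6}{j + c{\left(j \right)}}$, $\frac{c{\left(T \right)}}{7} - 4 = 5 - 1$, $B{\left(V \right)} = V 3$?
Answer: $- \frac{23715}{49} \approx -483.98$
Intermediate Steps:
$B{\left(V \right)} = 3 V$
$c{\left(T \right)} = 56$ ($c{\left(T \right)} = 28 + 7 \left(5 - 1\right) = 28 + 7 \cdot 4 = 28 + 28 = 56$)
$o{\left(j \right)} = - \frac{6 + j}{3 \left(56 + j\right)}$ ($o{\left(j \right)} = - \frac{\left(j + 6\right) \frac{1}{j + 56}}{3} = - \frac{\left(6 + j\right) \frac{1}{56 + j}}{3} = - \frac{\frac{1}{56 + j} \left(6 + j\right)}{3} = - \frac{6 + j}{3 \left(56 + j\right)}$)
$s{\left(K \right)} = -4 + K + 2 K^{2}$ ($s{\left(K \right)} = -4 + \left(\left(K^{2} + K K\right) + K\right) = -4 + \left(\left(K^{2} + K^{2}\right) + K\right) = -4 + \left(2 K^{2} + K\right) = -4 + \left(K + 2 K^{2}\right) = -4 + K + 2 K^{2}$)
$s{\left(o{\left(0 \right)} \right)} B{\left(40 \right)} = \left(-4 + \frac{-6 - 0}{3 \left(56 + 0\right)} + 2 \left(\frac{-6 - 0}{3 \left(56 + 0\right)}\right)^{2}\right) 3 \cdot 40 = \left(-4 + \frac{-6 + 0}{3 \cdot 56} + 2 \left(\frac{-6 + 0}{3 \cdot 56}\right)^{2}\right) 120 = \left(-4 + \frac{1}{3} \cdot \frac{1}{56} \left(-6\right) + 2 \left(\frac{1}{3} \cdot \frac{1}{56} \left(-6\right)\right)^{2}\right) 120 = \left(-4 - \frac{1}{28} + 2 \left(- \frac{1}{28}\right)^{2}\right) 120 = \left(-4 - \frac{1}{28} + 2 \cdot \frac{1}{784}\right) 120 = \left(-4 - \frac{1}{28} + \frac{1}{392}\right) 120 = \left(- \frac{1581}{392}\right) 120 = - \frac{23715}{49}$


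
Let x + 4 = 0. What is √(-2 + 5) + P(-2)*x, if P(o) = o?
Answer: 8 + √3 ≈ 9.7321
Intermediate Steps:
x = -4 (x = -4 + 0 = -4)
√(-2 + 5) + P(-2)*x = √(-2 + 5) - 2*(-4) = √3 + 8 = 8 + √3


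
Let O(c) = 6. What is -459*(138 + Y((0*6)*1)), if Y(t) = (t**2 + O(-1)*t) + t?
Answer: -63342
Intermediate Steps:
Y(t) = t**2 + 7*t (Y(t) = (t**2 + 6*t) + t = t**2 + 7*t)
-459*(138 + Y((0*6)*1)) = -459*(138 + ((0*6)*1)*(7 + (0*6)*1)) = -459*(138 + (0*1)*(7 + 0*1)) = -459*(138 + 0*(7 + 0)) = -459*(138 + 0*7) = -459*(138 + 0) = -459*138 = -63342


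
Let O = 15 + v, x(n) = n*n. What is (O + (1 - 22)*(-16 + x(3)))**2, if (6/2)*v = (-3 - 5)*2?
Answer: 220900/9 ≈ 24544.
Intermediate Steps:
x(n) = n**2
v = -16/3 (v = ((-3 - 5)*2)/3 = (-8*2)/3 = (1/3)*(-16) = -16/3 ≈ -5.3333)
O = 29/3 (O = 15 - 16/3 = 29/3 ≈ 9.6667)
(O + (1 - 22)*(-16 + x(3)))**2 = (29/3 + (1 - 22)*(-16 + 3**2))**2 = (29/3 - 21*(-16 + 9))**2 = (29/3 - 21*(-7))**2 = (29/3 + 147)**2 = (470/3)**2 = 220900/9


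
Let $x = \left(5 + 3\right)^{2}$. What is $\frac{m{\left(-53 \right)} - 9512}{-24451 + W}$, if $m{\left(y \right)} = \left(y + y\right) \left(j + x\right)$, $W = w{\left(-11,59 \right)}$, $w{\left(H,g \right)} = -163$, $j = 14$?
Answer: $\frac{8890}{12307} \approx 0.72235$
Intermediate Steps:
$x = 64$ ($x = 8^{2} = 64$)
$W = -163$
$m{\left(y \right)} = 156 y$ ($m{\left(y \right)} = \left(y + y\right) \left(14 + 64\right) = 2 y 78 = 156 y$)
$\frac{m{\left(-53 \right)} - 9512}{-24451 + W} = \frac{156 \left(-53\right) - 9512}{-24451 - 163} = \frac{-8268 + \left(-15110 + 5598\right)}{-24614} = \left(-8268 - 9512\right) \left(- \frac{1}{24614}\right) = \left(-17780\right) \left(- \frac{1}{24614}\right) = \frac{8890}{12307}$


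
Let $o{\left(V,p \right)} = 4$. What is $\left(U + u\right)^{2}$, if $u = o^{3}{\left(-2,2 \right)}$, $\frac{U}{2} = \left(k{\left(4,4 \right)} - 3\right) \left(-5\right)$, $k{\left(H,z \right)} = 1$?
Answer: $7056$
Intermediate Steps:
$U = 20$ ($U = 2 \left(1 - 3\right) \left(-5\right) = 2 \left(\left(-2\right) \left(-5\right)\right) = 2 \cdot 10 = 20$)
$u = 64$ ($u = 4^{3} = 64$)
$\left(U + u\right)^{2} = \left(20 + 64\right)^{2} = 84^{2} = 7056$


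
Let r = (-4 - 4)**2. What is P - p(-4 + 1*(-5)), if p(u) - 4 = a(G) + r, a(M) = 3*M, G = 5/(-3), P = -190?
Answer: -253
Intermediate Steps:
G = -5/3 (G = 5*(-1/3) = -5/3 ≈ -1.6667)
r = 64 (r = (-8)**2 = 64)
p(u) = 63 (p(u) = 4 + (3*(-5/3) + 64) = 4 + (-5 + 64) = 4 + 59 = 63)
P - p(-4 + 1*(-5)) = -190 - 1*63 = -190 - 63 = -253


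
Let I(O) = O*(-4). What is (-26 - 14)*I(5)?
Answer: 800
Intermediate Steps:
I(O) = -4*O
(-26 - 14)*I(5) = (-26 - 14)*(-4*5) = -40*(-20) = 800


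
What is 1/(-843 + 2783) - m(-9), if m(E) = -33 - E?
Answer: 46561/1940 ≈ 24.001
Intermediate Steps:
1/(-843 + 2783) - m(-9) = 1/(-843 + 2783) - (-33 - 1*(-9)) = 1/1940 - (-33 + 9) = 1/1940 - 1*(-24) = 1/1940 + 24 = 46561/1940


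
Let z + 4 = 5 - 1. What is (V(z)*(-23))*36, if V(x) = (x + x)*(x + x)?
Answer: 0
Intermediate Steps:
z = 0 (z = -4 + (5 - 1) = -4 + 4 = 0)
V(x) = 4*x² (V(x) = (2*x)*(2*x) = 4*x²)
(V(z)*(-23))*36 = ((4*0²)*(-23))*36 = ((4*0)*(-23))*36 = (0*(-23))*36 = 0*36 = 0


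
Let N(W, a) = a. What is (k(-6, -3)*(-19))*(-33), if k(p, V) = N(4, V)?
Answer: -1881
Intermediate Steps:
k(p, V) = V
(k(-6, -3)*(-19))*(-33) = -3*(-19)*(-33) = 57*(-33) = -1881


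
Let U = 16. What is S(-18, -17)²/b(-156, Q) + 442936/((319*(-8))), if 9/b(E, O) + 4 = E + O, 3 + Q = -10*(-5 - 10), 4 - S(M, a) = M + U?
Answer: -71955/319 ≈ -225.56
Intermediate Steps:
S(M, a) = -12 - M (S(M, a) = 4 - (M + 16) = 4 - (16 + M) = 4 + (-16 - M) = -12 - M)
Q = 147 (Q = -3 - 10*(-5 - 10) = -3 - 10*(-15) = -3 + 150 = 147)
b(E, O) = 9/(-4 + E + O) (b(E, O) = 9/(-4 + (E + O)) = 9/(-4 + E + O))
S(-18, -17)²/b(-156, Q) + 442936/((319*(-8))) = (-12 - 1*(-18))²/((9/(-4 - 156 + 147))) + 442936/((319*(-8))) = (-12 + 18)²/((9/(-13))) + 442936/(-2552) = 6²/((9*(-1/13))) + 442936*(-1/2552) = 36/(-9/13) - 55367/319 = 36*(-13/9) - 55367/319 = -52 - 55367/319 = -71955/319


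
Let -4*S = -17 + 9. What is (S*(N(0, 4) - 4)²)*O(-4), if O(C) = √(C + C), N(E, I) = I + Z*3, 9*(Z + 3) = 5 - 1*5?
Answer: 324*I*√2 ≈ 458.21*I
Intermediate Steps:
Z = -3 (Z = -3 + (5 - 1*5)/9 = -3 + (5 - 5)/9 = -3 + (⅑)*0 = -3 + 0 = -3)
N(E, I) = -9 + I (N(E, I) = I - 3*3 = I - 9 = -9 + I)
O(C) = √2*√C (O(C) = √(2*C) = √2*√C)
S = 2 (S = -(-17 + 9)/4 = -¼*(-8) = 2)
(S*(N(0, 4) - 4)²)*O(-4) = (2*((-9 + 4) - 4)²)*(√2*√(-4)) = (2*(-5 - 4)²)*(√2*(2*I)) = (2*(-9)²)*(2*I*√2) = (2*81)*(2*I*√2) = 162*(2*I*√2) = 324*I*√2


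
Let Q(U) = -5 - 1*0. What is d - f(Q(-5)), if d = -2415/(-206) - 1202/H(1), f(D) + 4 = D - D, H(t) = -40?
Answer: 94293/2060 ≈ 45.773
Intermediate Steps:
Q(U) = -5 (Q(U) = -5 + 0 = -5)
f(D) = -4 (f(D) = -4 + (D - D) = -4 + 0 = -4)
d = 86053/2060 (d = -2415/(-206) - 1202/(-40) = -2415*(-1/206) - 1202*(-1/40) = 2415/206 + 601/20 = 86053/2060 ≈ 41.773)
d - f(Q(-5)) = 86053/2060 - 1*(-4) = 86053/2060 + 4 = 94293/2060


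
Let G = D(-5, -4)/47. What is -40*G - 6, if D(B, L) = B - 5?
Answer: 118/47 ≈ 2.5106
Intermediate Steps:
D(B, L) = -5 + B
G = -10/47 (G = (-5 - 5)/47 = -10*1/47 = -10/47 ≈ -0.21277)
-40*G - 6 = -40*(-10/47) - 6 = 400/47 - 6 = 118/47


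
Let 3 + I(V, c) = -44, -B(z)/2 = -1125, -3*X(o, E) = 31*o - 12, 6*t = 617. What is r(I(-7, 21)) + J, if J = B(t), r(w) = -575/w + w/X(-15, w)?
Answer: 16903466/7473 ≈ 2261.9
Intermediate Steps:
t = 617/6 (t = (1/6)*617 = 617/6 ≈ 102.83)
X(o, E) = 4 - 31*o/3 (X(o, E) = -(31*o - 12)/3 = -(-12 + 31*o)/3 = 4 - 31*o/3)
B(z) = 2250 (B(z) = -2*(-1125) = 2250)
I(V, c) = -47 (I(V, c) = -3 - 44 = -47)
r(w) = -575/w + w/159 (r(w) = -575/w + w/(4 - 31/3*(-15)) = -575/w + w/(4 + 155) = -575/w + w/159)
J = 2250
r(I(-7, 21)) + J = (-575/(-47) + (1/159)*(-47)) + 2250 = (-575*(-1/47) - 47/159) + 2250 = (575/47 - 47/159) + 2250 = 89216/7473 + 2250 = 16903466/7473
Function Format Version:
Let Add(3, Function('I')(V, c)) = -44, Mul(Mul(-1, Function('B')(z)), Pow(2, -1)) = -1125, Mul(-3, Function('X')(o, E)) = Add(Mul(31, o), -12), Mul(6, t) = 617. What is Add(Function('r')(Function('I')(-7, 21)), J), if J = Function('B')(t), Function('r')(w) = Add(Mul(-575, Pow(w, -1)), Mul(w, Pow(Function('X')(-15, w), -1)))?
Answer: Rational(16903466, 7473) ≈ 2261.9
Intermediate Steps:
t = Rational(617, 6) (t = Mul(Rational(1, 6), 617) = Rational(617, 6) ≈ 102.83)
Function('X')(o, E) = Add(4, Mul(Rational(-31, 3), o)) (Function('X')(o, E) = Mul(Rational(-1, 3), Add(Mul(31, o), -12)) = Mul(Rational(-1, 3), Add(-12, Mul(31, o))) = Add(4, Mul(Rational(-31, 3), o)))
Function('B')(z) = 2250 (Function('B')(z) = Mul(-2, -1125) = 2250)
Function('I')(V, c) = -47 (Function('I')(V, c) = Add(-3, -44) = -47)
Function('r')(w) = Add(Mul(-575, Pow(w, -1)), Mul(Rational(1, 159), w)) (Function('r')(w) = Add(Mul(-575, Pow(w, -1)), Mul(w, Pow(Add(4, Mul(Rational(-31, 3), -15)), -1))) = Add(Mul(-575, Pow(w, -1)), Mul(w, Pow(Add(4, 155), -1))) = Add(Mul(-575, Pow(w, -1)), Mul(w, Pow(159, -1))) = Add(Mul(-575, Pow(w, -1)), Mul(w, Rational(1, 159))) = Add(Mul(-575, Pow(w, -1)), Mul(Rational(1, 159), w)))
J = 2250
Add(Function('r')(Function('I')(-7, 21)), J) = Add(Add(Mul(-575, Pow(-47, -1)), Mul(Rational(1, 159), -47)), 2250) = Add(Add(Mul(-575, Rational(-1, 47)), Rational(-47, 159)), 2250) = Add(Add(Rational(575, 47), Rational(-47, 159)), 2250) = Add(Rational(89216, 7473), 2250) = Rational(16903466, 7473)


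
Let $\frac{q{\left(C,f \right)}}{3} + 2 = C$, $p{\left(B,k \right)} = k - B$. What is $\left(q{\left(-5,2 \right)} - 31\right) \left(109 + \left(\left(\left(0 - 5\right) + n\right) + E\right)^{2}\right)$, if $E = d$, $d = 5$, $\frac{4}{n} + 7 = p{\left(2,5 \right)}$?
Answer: $-5720$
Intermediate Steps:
$n = -1$ ($n = \frac{4}{-7 + \left(5 - 2\right)} = \frac{4}{-7 + 3} = \frac{4}{-4} = 4 \left(- \frac{1}{4}\right) = -1$)
$q{\left(C,f \right)} = -6 + 3 C$
$E = 5$
$\left(q{\left(-5,2 \right)} - 31\right) \left(109 + \left(\left(\left(0 - 5\right) + n\right) + E\right)^{2}\right) = \left(\left(-6 + 3 \left(-5\right)\right) - 31\right) \left(109 + \left(\left(\left(0 - 5\right) - 1\right) + 5\right)^{2}\right) = \left(\left(-6 - 15\right) - 31\right) \left(109 + \left(\left(\left(0 - 5\right) - 1\right) + 5\right)^{2}\right) = \left(-21 - 31\right) \left(109 + \left(\left(-5 - 1\right) + 5\right)^{2}\right) = - 52 \left(109 + \left(-6 + 5\right)^{2}\right) = - 52 \left(109 + \left(-1\right)^{2}\right) = - 52 \left(109 + 1\right) = \left(-52\right) 110 = -5720$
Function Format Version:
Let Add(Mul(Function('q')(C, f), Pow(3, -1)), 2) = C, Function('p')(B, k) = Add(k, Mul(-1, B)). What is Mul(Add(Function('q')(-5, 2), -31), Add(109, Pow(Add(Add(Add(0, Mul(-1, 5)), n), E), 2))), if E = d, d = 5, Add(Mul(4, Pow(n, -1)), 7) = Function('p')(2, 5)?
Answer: -5720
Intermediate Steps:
n = -1 (n = Mul(4, Pow(Add(-7, Add(5, Mul(-1, 2))), -1)) = Mul(4, Pow(Add(-7, Add(5, -2)), -1)) = Mul(4, Pow(Add(-7, 3), -1)) = Mul(4, Pow(-4, -1)) = Mul(4, Rational(-1, 4)) = -1)
Function('q')(C, f) = Add(-6, Mul(3, C))
E = 5
Mul(Add(Function('q')(-5, 2), -31), Add(109, Pow(Add(Add(Add(0, Mul(-1, 5)), n), E), 2))) = Mul(Add(Add(-6, Mul(3, -5)), -31), Add(109, Pow(Add(Add(Add(0, Mul(-1, 5)), -1), 5), 2))) = Mul(Add(Add(-6, -15), -31), Add(109, Pow(Add(Add(Add(0, -5), -1), 5), 2))) = Mul(Add(-21, -31), Add(109, Pow(Add(Add(-5, -1), 5), 2))) = Mul(-52, Add(109, Pow(Add(-6, 5), 2))) = Mul(-52, Add(109, Pow(-1, 2))) = Mul(-52, Add(109, 1)) = Mul(-52, 110) = -5720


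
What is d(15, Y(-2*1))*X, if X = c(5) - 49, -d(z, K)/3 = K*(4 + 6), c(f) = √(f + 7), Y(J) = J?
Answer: -2940 + 120*√3 ≈ -2732.2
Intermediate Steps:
c(f) = √(7 + f)
d(z, K) = -30*K (d(z, K) = -3*K*(4 + 6) = -3*K*10 = -30*K)
X = -49 + 2*√3 (X = √(7 + 5) - 49 = √12 - 49 = 2*√3 - 49 = -49 + 2*√3 ≈ -45.536)
d(15, Y(-2*1))*X = (-(-60))*(-49 + 2*√3) = (-30*(-2))*(-49 + 2*√3) = 60*(-49 + 2*√3) = -2940 + 120*√3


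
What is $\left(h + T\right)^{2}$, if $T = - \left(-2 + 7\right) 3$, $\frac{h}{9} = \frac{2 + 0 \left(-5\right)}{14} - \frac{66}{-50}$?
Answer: $\frac{103041}{30625} \approx 3.3646$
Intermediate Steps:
$h = \frac{2304}{175}$ ($h = 9 \left(\frac{2 + 0 \left(-5\right)}{14} - \frac{66}{-50}\right) = 9 \left(\left(2 + 0\right) \frac{1}{14} - - \frac{33}{25}\right) = 9 \left(2 \cdot \frac{1}{14} + \frac{33}{25}\right) = 9 \left(\frac{1}{7} + \frac{33}{25}\right) = 9 \cdot \frac{256}{175} = \frac{2304}{175} \approx 13.166$)
$T = -15$ ($T = - 5 \cdot 3 = \left(-1\right) 15 = -15$)
$\left(h + T\right)^{2} = \left(\frac{2304}{175} - 15\right)^{2} = \left(- \frac{321}{175}\right)^{2} = \frac{103041}{30625}$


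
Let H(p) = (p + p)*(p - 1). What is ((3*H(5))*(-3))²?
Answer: 129600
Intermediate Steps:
H(p) = 2*p*(-1 + p) (H(p) = (2*p)*(-1 + p) = 2*p*(-1 + p))
((3*H(5))*(-3))² = ((3*(2*5*(-1 + 5)))*(-3))² = ((3*(2*5*4))*(-3))² = ((3*40)*(-3))² = (120*(-3))² = (-360)² = 129600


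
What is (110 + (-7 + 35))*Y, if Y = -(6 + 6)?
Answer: -1656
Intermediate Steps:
Y = -12 (Y = -1*12 = -12)
(110 + (-7 + 35))*Y = (110 + (-7 + 35))*(-12) = (110 + 28)*(-12) = 138*(-12) = -1656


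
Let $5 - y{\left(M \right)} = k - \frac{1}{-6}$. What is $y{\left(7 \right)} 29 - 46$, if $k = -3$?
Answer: $\frac{1087}{6} \approx 181.17$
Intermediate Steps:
$y{\left(M \right)} = \frac{47}{6}$ ($y{\left(M \right)} = 5 - \left(-3 - \frac{1}{-6}\right) = 5 - \left(-3 - - \frac{1}{6}\right) = 5 - \left(-3 + \frac{1}{6}\right) = 5 - - \frac{17}{6} = 5 + \frac{17}{6} = \frac{47}{6}$)
$y{\left(7 \right)} 29 - 46 = \frac{47}{6} \cdot 29 - 46 = \frac{1363}{6} - 46 = \frac{1087}{6}$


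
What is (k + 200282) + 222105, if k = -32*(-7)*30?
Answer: 429107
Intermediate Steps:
k = 6720 (k = 224*30 = 6720)
(k + 200282) + 222105 = (6720 + 200282) + 222105 = 207002 + 222105 = 429107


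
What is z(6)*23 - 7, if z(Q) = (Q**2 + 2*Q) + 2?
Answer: 1143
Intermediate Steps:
z(Q) = 2 + Q**2 + 2*Q
z(6)*23 - 7 = (2 + 6**2 + 2*6)*23 - 7 = (2 + 36 + 12)*23 - 7 = 50*23 - 7 = 1150 - 7 = 1143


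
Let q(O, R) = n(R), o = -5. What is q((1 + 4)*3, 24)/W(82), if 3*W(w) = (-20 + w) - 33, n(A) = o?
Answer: -15/29 ≈ -0.51724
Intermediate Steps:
n(A) = -5
W(w) = -53/3 + w/3 (W(w) = ((-20 + w) - 33)/3 = (-53 + w)/3 = -53/3 + w/3)
q(O, R) = -5
q((1 + 4)*3, 24)/W(82) = -5/(-53/3 + (⅓)*82) = -5/(-53/3 + 82/3) = -5/29/3 = -5*3/29 = -15/29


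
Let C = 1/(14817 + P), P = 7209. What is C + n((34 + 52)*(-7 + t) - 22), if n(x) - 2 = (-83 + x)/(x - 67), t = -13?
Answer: 39963109/13281678 ≈ 3.0089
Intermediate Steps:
C = 1/22026 (C = 1/(14817 + 7209) = 1/22026 ≈ 4.5401e-5)
n(x) = 2 + (-83 + x)/(-67 + x) (n(x) = 2 + (-83 + x)/(x - 67) = 2 + (-83 + x)/(-67 + x))
C + n((34 + 52)*(-7 + t) - 22) = 1/22026 + (-217 + 3*((34 + 52)*(-7 - 13) - 22))/(-67 + ((34 + 52)*(-7 - 13) - 22)) = 1/22026 + (-217 + 3*(86*(-20) - 22))/(-67 + (86*(-20) - 22)) = 1/22026 + (-217 + 3*(-1720 - 22))/(-67 + (-1720 - 22)) = 1/22026 + (-217 + 3*(-1742))/(-67 - 1742) = 1/22026 + (-217 - 5226)/(-1809) = 1/22026 - 1/1809*(-5443) = 1/22026 + 5443/1809 = 39963109/13281678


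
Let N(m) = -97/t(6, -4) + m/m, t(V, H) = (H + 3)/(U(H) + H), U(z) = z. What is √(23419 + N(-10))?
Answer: 6*√629 ≈ 150.48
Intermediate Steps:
t(V, H) = (3 + H)/(2*H) (t(V, H) = (H + 3)/(H + H) = (3 + H)/((2*H)) = (3 + H)*(1/(2*H)) = (3 + H)/(2*H))
N(m) = -775 (N(m) = -97*(-8/(3 - 4)) + m/m = -97/((½)*(-¼)*(-1)) + 1 = -97/⅛ + 1 = -97*8 + 1 = -776 + 1 = -775)
√(23419 + N(-10)) = √(23419 - 775) = √22644 = 6*√629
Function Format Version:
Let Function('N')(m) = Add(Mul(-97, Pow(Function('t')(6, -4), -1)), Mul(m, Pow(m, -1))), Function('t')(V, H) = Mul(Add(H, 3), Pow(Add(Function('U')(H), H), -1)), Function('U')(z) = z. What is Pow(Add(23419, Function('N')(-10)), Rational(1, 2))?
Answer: Mul(6, Pow(629, Rational(1, 2))) ≈ 150.48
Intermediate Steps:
Function('t')(V, H) = Mul(Rational(1, 2), Pow(H, -1), Add(3, H)) (Function('t')(V, H) = Mul(Add(H, 3), Pow(Add(H, H), -1)) = Mul(Add(3, H), Pow(Mul(2, H), -1)) = Mul(Add(3, H), Mul(Rational(1, 2), Pow(H, -1))) = Mul(Rational(1, 2), Pow(H, -1), Add(3, H)))
Function('N')(m) = -775 (Function('N')(m) = Add(Mul(-97, Pow(Mul(Rational(1, 2), Pow(-4, -1), Add(3, -4)), -1)), Mul(m, Pow(m, -1))) = Add(Mul(-97, Pow(Mul(Rational(1, 2), Rational(-1, 4), -1), -1)), 1) = Add(Mul(-97, Pow(Rational(1, 8), -1)), 1) = Add(Mul(-97, 8), 1) = Add(-776, 1) = -775)
Pow(Add(23419, Function('N')(-10)), Rational(1, 2)) = Pow(Add(23419, -775), Rational(1, 2)) = Pow(22644, Rational(1, 2)) = Mul(6, Pow(629, Rational(1, 2)))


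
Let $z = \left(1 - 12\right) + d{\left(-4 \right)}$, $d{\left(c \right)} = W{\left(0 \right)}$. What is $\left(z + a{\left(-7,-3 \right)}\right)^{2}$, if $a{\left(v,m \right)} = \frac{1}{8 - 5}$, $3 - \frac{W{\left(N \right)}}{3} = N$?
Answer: $\frac{25}{9} \approx 2.7778$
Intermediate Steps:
$W{\left(N \right)} = 9 - 3 N$
$d{\left(c \right)} = 9$ ($d{\left(c \right)} = 9 - 0 = 9 + 0 = 9$)
$a{\left(v,m \right)} = \frac{1}{3}$
$z = -2$ ($z = \left(1 - 12\right) + 9 = -11 + 9 = -2$)
$\left(z + a{\left(-7,-3 \right)}\right)^{2} = \left(-2 + \frac{1}{3}\right)^{2} = \left(- \frac{5}{3}\right)^{2} = \frac{25}{9}$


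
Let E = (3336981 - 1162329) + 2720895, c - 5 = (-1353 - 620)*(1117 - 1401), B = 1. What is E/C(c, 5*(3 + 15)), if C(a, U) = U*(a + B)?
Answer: 1631849/16810140 ≈ 0.097075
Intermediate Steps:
c = 560337 (c = 5 + (-1353 - 620)*(1117 - 1401) = 5 - 1973*(-284) = 5 + 560332 = 560337)
C(a, U) = U*(1 + a) (C(a, U) = U*(a + 1) = U*(1 + a))
E = 4895547 (E = 2174652 + 2720895 = 4895547)
E/C(c, 5*(3 + 15)) = 4895547/(((5*(3 + 15))*(1 + 560337))) = 4895547/(((5*18)*560338)) = 4895547/((90*560338)) = 4895547/50430420 = 4895547*(1/50430420) = 1631849/16810140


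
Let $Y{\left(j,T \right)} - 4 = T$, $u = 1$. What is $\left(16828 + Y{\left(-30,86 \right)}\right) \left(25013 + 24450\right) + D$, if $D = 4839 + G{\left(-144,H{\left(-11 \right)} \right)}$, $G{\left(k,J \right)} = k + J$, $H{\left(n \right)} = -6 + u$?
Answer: $836819724$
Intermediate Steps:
$Y{\left(j,T \right)} = 4 + T$
$H{\left(n \right)} = -5$ ($H{\left(n \right)} = -6 + 1 = -5$)
$G{\left(k,J \right)} = J + k$
$D = 4690$ ($D = 4839 - 149 = 4690$)
$\left(16828 + Y{\left(-30,86 \right)}\right) \left(25013 + 24450\right) + D = \left(16828 + \left(4 + 86\right)\right) \left(25013 + 24450\right) + 4690 = \left(16828 + 90\right) 49463 + 4690 = 16918 \cdot 49463 + 4690 = 836815034 + 4690 = 836819724$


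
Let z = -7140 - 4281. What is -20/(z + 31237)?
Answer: -5/4954 ≈ -0.0010093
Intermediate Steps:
z = -11421
-20/(z + 31237) = -20/(-11421 + 31237) = -20/19816 = (1/19816)*(-20) = -5/4954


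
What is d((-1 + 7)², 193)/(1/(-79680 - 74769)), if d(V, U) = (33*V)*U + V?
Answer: -35418244680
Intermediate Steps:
d(V, U) = V + 33*U*V (d(V, U) = 33*U*V + V = V + 33*U*V)
d((-1 + 7)², 193)/(1/(-79680 - 74769)) = ((-1 + 7)²*(1 + 33*193))/(1/(-79680 - 74769)) = (6²*(1 + 6369))/(1/(-154449)) = (36*6370)/(-1/154449) = 229320*(-154449) = -35418244680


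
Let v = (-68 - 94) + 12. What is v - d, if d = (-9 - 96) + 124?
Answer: -169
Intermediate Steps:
v = -150 (v = -162 + 12 = -150)
d = 19 (d = -105 + 124 = 19)
v - d = -150 - 1*19 = -150 - 19 = -169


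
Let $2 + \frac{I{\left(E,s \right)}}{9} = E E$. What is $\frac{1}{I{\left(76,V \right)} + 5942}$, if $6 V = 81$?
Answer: $\frac{1}{57908} \approx 1.7269 \cdot 10^{-5}$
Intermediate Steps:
$V = \frac{27}{2}$ ($V = \frac{1}{6} \cdot 81 = \frac{27}{2} \approx 13.5$)
$I{\left(E,s \right)} = -18 + 9 E^{2}$ ($I{\left(E,s \right)} = -18 + 9 E E = -18 + 9 E^{2}$)
$\frac{1}{I{\left(76,V \right)} + 5942} = \frac{1}{\left(-18 + 9 \cdot 76^{2}\right) + 5942} = \frac{1}{\left(-18 + 9 \cdot 5776\right) + 5942} = \frac{1}{\left(-18 + 51984\right) + 5942} = \frac{1}{51966 + 5942} = \frac{1}{57908}$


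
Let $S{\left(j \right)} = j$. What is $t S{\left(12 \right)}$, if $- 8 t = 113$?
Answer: $- \frac{339}{2} \approx -169.5$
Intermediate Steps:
$t = - \frac{113}{8}$ ($t = \left(- \frac{1}{8}\right) 113 = - \frac{113}{8} \approx -14.125$)
$t S{\left(12 \right)} = \left(- \frac{113}{8}\right) 12 = - \frac{339}{2}$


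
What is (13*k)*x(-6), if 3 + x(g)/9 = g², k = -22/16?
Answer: -42471/8 ≈ -5308.9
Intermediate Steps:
k = -11/8 (k = -22*1/16 = -11/8 ≈ -1.3750)
x(g) = -27 + 9*g²
(13*k)*x(-6) = (13*(-11/8))*(-27 + 9*(-6)²) = -143*(-27 + 9*36)/8 = -143*(-27 + 324)/8 = -143/8*297 = -42471/8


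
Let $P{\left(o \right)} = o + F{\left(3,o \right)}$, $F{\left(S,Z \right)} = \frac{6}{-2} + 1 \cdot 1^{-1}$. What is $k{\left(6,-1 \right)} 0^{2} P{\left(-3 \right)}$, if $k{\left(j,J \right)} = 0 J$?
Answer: $0$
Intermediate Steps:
$k{\left(j,J \right)} = 0$
$F{\left(S,Z \right)} = -2$ ($F{\left(S,Z \right)} = 6 \left(- \frac{1}{2}\right) + 1 \cdot 1 = -3 + 1 = -2$)
$P{\left(o \right)} = -2 + o$ ($P{\left(o \right)} = o - 2 = -2 + o$)
$k{\left(6,-1 \right)} 0^{2} P{\left(-3 \right)} = 0 \cdot 0^{2} \left(-2 - 3\right) = 0 \cdot 0 \left(-5\right) = 0 \left(-5\right) = 0$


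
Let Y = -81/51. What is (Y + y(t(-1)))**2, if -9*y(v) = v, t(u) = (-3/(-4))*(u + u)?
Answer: 21025/10404 ≈ 2.0209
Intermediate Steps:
t(u) = 3*u/2 (t(u) = (-3*(-1/4))*(2*u) = 3*(2*u)/4 = 3*u/2)
y(v) = -v/9
Y = -27/17 (Y = -81*1/51 = -27/17 ≈ -1.5882)
(Y + y(t(-1)))**2 = (-27/17 - (-1)/6)**2 = (-27/17 - 1/9*(-3/2))**2 = (-27/17 + 1/6)**2 = (-145/102)**2 = 21025/10404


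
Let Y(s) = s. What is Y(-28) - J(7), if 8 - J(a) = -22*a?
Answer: -190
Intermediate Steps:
J(a) = 8 + 22*a (J(a) = 8 - (-22)*a = 8 + 22*a)
Y(-28) - J(7) = -28 - (8 + 22*7) = -28 - (8 + 154) = -28 - 1*162 = -28 - 162 = -190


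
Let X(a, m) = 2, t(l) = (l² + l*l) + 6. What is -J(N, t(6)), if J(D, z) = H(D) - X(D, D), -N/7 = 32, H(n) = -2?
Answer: 4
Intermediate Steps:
t(l) = 6 + 2*l² (t(l) = (l² + l²) + 6 = 2*l² + 6 = 6 + 2*l²)
N = -224 (N = -7*32 = -224)
J(D, z) = -4 (J(D, z) = -2 - 1*2 = -2 - 2 = -4)
-J(N, t(6)) = -1*(-4) = 4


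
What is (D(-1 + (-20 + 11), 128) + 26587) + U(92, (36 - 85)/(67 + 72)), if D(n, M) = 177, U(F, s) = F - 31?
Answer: 26825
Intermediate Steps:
U(F, s) = -31 + F
(D(-1 + (-20 + 11), 128) + 26587) + U(92, (36 - 85)/(67 + 72)) = (177 + 26587) + (-31 + 92) = 26764 + 61 = 26825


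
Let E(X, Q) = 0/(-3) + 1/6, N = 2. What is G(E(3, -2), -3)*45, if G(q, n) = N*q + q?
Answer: 45/2 ≈ 22.500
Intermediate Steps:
E(X, Q) = ⅙ (E(X, Q) = 0*(-⅓) + 1*(⅙) = 0 + ⅙ = ⅙)
G(q, n) = 3*q (G(q, n) = 2*q + q = 3*q)
G(E(3, -2), -3)*45 = (3*(⅙))*45 = (½)*45 = 45/2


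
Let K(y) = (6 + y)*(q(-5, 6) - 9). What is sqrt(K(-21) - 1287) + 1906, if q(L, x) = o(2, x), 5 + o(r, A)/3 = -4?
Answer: 1906 + 3*I*sqrt(83) ≈ 1906.0 + 27.331*I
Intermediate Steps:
o(r, A) = -27 (o(r, A) = -15 + 3*(-4) = -15 - 12 = -27)
q(L, x) = -27
K(y) = -216 - 36*y (K(y) = (6 + y)*(-27 - 9) = (6 + y)*(-36) = -216 - 36*y)
sqrt(K(-21) - 1287) + 1906 = sqrt((-216 - 36*(-21)) - 1287) + 1906 = sqrt((-216 + 756) - 1287) + 1906 = sqrt(540 - 1287) + 1906 = sqrt(-747) + 1906 = 3*I*sqrt(83) + 1906 = 1906 + 3*I*sqrt(83)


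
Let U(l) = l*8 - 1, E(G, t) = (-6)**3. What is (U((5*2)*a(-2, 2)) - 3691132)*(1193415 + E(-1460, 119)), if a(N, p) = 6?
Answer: -4403683468947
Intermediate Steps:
E(G, t) = -216
U(l) = -1 + 8*l (U(l) = 8*l - 1 = -1 + 8*l)
(U((5*2)*a(-2, 2)) - 3691132)*(1193415 + E(-1460, 119)) = ((-1 + 8*((5*2)*6)) - 3691132)*(1193415 - 216) = ((-1 + 8*(10*6)) - 3691132)*1193199 = ((-1 + 8*60) - 3691132)*1193199 = ((-1 + 480) - 3691132)*1193199 = (479 - 3691132)*1193199 = -3690653*1193199 = -4403683468947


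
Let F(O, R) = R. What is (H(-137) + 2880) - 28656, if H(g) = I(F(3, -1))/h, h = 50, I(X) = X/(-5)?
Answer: -6443999/250 ≈ -25776.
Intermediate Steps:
I(X) = -X/5 (I(X) = X*(-1/5) = -X/5)
H(g) = 1/250 (H(g) = -1/5*(-1)/50 = (1/5)*(1/50) = 1/250)
(H(-137) + 2880) - 28656 = (1/250 + 2880) - 28656 = 720001/250 - 28656 = -6443999/250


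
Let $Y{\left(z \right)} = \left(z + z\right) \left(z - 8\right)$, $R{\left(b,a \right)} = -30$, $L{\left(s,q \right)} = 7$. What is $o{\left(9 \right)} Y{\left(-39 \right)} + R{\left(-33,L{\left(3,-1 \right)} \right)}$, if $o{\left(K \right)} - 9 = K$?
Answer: $65958$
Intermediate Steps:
$o{\left(K \right)} = 9 + K$
$Y{\left(z \right)} = 2 z \left(-8 + z\right)$
$o{\left(9 \right)} Y{\left(-39 \right)} + R{\left(-33,L{\left(3,-1 \right)} \right)} = \left(9 + 9\right) 2 \left(-39\right) \left(-8 - 39\right) - 30 = 18 \cdot 2 \left(-39\right) \left(-47\right) - 30 = 18 \cdot 3666 - 30 = 65988 - 30 = 65958$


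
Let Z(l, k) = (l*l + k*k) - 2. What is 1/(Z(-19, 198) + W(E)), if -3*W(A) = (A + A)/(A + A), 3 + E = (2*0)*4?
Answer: 3/118688 ≈ 2.5276e-5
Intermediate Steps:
Z(l, k) = -2 + k² + l² (Z(l, k) = (l² + k²) - 2 = (k² + l²) - 2 = -2 + k² + l²)
E = -3 (E = -3 + (2*0)*4 = -3 + 0*4 = -3 + 0 = -3)
W(A) = -⅓ (W(A) = -(A + A)/(3*(A + A)) = -2*A/(3*(2*A)) = -2*A*1/(2*A)/3 = -⅓*1 = -⅓)
1/(Z(-19, 198) + W(E)) = 1/((-2 + 198² + (-19)²) - ⅓) = 1/((-2 + 39204 + 361) - ⅓) = 1/(39563 - ⅓) = 1/(118688/3) = 3/118688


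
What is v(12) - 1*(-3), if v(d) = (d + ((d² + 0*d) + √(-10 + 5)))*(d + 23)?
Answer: 5463 + 35*I*√5 ≈ 5463.0 + 78.262*I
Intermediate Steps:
v(d) = (23 + d)*(d + d² + I*√5) (v(d) = (d + ((d² + 0) + √(-5)))*(23 + d) = (d + (d² + I*√5))*(23 + d) = (d + d² + I*√5)*(23 + d) = (23 + d)*(d + d² + I*√5))
v(12) - 1*(-3) = (12³ + 23*12 + 24*12² + 23*I*√5 + I*12*√5) - 1*(-3) = (1728 + 276 + 24*144 + 23*I*√5 + 12*I*√5) + 3 = (1728 + 276 + 3456 + 23*I*√5 + 12*I*√5) + 3 = (5460 + 35*I*√5) + 3 = 5463 + 35*I*√5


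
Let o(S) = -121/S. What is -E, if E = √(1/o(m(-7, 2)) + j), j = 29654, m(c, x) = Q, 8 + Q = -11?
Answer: -√3588153/11 ≈ -172.20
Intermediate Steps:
Q = -19 (Q = -8 - 11 = -19)
m(c, x) = -19
E = √3588153/11 (E = √(1/(-121/(-19)) + 29654) = √(1/(-121*(-1/19)) + 29654) = √(1/(121/19) + 29654) = √(19/121 + 29654) = √(3588153/121) = √3588153/11 ≈ 172.20)
-E = -√3588153/11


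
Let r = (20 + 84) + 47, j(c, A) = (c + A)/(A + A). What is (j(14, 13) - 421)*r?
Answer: -1648769/26 ≈ -63414.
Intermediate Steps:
j(c, A) = (A + c)/(2*A) (j(c, A) = (A + c)/((2*A)) = (A + c)*(1/(2*A)) = (A + c)/(2*A))
r = 151 (r = 104 + 47 = 151)
(j(14, 13) - 421)*r = ((½)*(13 + 14)/13 - 421)*151 = ((½)*(1/13)*27 - 421)*151 = (27/26 - 421)*151 = -10919/26*151 = -1648769/26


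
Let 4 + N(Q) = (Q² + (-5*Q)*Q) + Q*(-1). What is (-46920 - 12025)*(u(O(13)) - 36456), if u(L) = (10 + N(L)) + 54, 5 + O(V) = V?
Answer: 2160923700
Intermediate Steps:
O(V) = -5 + V
N(Q) = -4 - Q - 4*Q² (N(Q) = -4 + ((Q² + (-5*Q)*Q) + Q*(-1)) = -4 + ((Q² - 5*Q²) - Q) = -4 + (-4*Q² - Q) = -4 + (-Q - 4*Q²) = -4 - Q - 4*Q²)
u(L) = 60 - L - 4*L² (u(L) = (10 + (-4 - L - 4*L²)) + 54 = (6 - L - 4*L²) + 54 = 60 - L - 4*L²)
(-46920 - 12025)*(u(O(13)) - 36456) = (-46920 - 12025)*((60 - (-5 + 13) - 4*(-5 + 13)²) - 36456) = -58945*((60 - 1*8 - 4*8²) - 36456) = -58945*((60 - 8 - 4*64) - 36456) = -58945*((60 - 8 - 256) - 36456) = -58945*(-204 - 36456) = -58945*(-36660) = 2160923700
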